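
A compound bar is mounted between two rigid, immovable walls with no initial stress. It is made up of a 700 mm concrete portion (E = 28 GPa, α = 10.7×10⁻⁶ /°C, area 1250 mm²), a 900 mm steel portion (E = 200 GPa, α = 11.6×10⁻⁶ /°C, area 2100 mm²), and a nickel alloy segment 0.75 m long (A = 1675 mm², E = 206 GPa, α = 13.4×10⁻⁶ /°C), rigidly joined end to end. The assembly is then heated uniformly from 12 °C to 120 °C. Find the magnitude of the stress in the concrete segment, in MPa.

σ ≈ 99.4 MPa (compressive)

Free thermal expansion of the whole bar: Σ αᵢΔT Lᵢ = 10.7×10⁻⁶×108×700 + 11.6×10⁻⁶×108×900 + 13.4×10⁻⁶×108×750 = 3.022 mm.
Since the ends are fixed, an axial force P builds up, equal in every segment, with P · Σ Lᵢ/(AᵢEᵢ) = δ_free.
The series flexibility is Σ Lᵢ/(AᵢEᵢ) = 700/(1250×28×10³) + 900/(2100×200×10³) + 750/(1675×206×10³) = 2.432×10⁻⁵ mm/N.
P = 3.022 / 2.432×10⁻⁵ = 124300 N = 124.3 kN, compressive.
σ_{concrete} = P / A = 124300 / 1250 = 99.42 MPa.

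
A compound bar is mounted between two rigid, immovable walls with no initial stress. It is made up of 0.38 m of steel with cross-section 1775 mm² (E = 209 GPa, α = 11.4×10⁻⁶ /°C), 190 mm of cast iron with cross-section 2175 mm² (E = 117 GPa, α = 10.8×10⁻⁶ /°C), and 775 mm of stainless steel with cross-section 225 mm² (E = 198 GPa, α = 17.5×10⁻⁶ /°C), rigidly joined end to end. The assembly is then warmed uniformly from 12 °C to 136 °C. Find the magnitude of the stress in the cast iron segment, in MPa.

Free thermal expansion of the whole bar: Σ αᵢΔT Lᵢ = 11.4×10⁻⁶×124×380 + 10.8×10⁻⁶×124×190 + 17.5×10⁻⁶×124×775 = 2.473 mm.
The rigid supports impose zero overall length change; the single axial force P common to all segments must satisfy P Σ Lᵢ/(AᵢEᵢ) = δ_free.
Σ Lᵢ/(AᵢEᵢ) = 380/(1775×209×10³) + 190/(2175×117×10³) + 775/(225×198×10³) = 1.917×10⁻⁵ mm/N.
So P = 2.473 / 1.917×10⁻⁵ = 129 kN, compressive.
σ_{cast iron} = P / A = 129000 / 2175 = 59.33 MPa.

σ ≈ 59.3 MPa (compressive)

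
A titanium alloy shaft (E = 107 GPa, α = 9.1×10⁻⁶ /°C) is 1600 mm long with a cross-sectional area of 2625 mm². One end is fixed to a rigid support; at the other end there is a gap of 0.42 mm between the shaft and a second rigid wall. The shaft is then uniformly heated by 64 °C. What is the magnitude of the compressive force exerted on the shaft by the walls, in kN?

P ≈ 89.9 kN

Free thermal elongation = αΔT L = 9.1×10⁻⁶ × 64 × 1600 = 0.9318 mm.
The gap closes (δ_free > 0.42 mm) and the wall then resists a further 0.9318 − 0.42 = 0.5118 mm of expansion.
Compatibility: PL/(AE) = 0.5118 mm, so σ = P/A = E × (0.5118/1600) = 34.23 MPa.
Force on the wall = σA = 34.23 × 2625 mm² = 89.85 kN.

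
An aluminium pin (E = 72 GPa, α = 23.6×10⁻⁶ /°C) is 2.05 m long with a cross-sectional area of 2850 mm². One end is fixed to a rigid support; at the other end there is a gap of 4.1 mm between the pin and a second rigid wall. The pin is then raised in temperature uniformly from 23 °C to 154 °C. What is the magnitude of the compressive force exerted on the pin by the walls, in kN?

P ≈ 224 kN

Free thermal elongation = αΔT L = 23.6×10⁻⁶ × 131 × 2050 = 6.338 mm.
After closing the 4.1 mm clearance, 6.338 − 4.1 = 2.238 mm of expansion remains to be suppressed by the wall.
Compatibility: PL/(AE) = 2.238 mm, so σ = P/A = E × (2.238/2050) = 78.6 MPa.
Force on the wall = σA = 78.6 × 2850 mm² = 224 kN.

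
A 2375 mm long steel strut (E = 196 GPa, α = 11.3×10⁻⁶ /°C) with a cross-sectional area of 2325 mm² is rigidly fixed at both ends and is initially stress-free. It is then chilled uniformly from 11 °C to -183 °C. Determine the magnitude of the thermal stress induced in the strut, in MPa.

σ ≈ 430 MPa (tensile)

Because both ends are immovable the net strain is zero, and the suppressed thermal strain is αΔT = 11.3×10⁻⁶ × 194 = 2192.2×10⁻⁶.
The stress required to suppress this strain is σ = Eε = 196×10³ × 2192.2×10⁻⁶ = 429.7 MPa, tensile since the strut is trying to contract.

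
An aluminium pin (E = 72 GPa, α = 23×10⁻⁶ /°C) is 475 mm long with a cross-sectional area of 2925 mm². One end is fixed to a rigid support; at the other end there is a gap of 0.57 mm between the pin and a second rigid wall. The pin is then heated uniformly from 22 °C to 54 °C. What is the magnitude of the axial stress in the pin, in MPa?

σ ≈ 0 MPa

Unrestrained expansion: δ_free = αΔT L = 23×10⁻⁶ × 32 × 475 = 0.3496 mm.
Since δ_free = 0.35 mm is less than the 0.57 mm gap, the pin never touches the wall. No axial force develops.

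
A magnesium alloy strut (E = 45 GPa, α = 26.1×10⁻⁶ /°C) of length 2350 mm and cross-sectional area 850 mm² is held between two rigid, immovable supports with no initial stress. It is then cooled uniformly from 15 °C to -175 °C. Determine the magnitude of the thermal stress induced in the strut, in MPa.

With length fixed, the mechanical strain must cancel the thermal strain αΔT = 26.1×10⁻⁶ × 190 = 4959×10⁻⁶.
σ = EαΔT = 45×10³ × 26.1×10⁻⁶ × 190 = 223.2 MPa (tensile; the strut is trying to contract).

σ ≈ 223 MPa (tensile)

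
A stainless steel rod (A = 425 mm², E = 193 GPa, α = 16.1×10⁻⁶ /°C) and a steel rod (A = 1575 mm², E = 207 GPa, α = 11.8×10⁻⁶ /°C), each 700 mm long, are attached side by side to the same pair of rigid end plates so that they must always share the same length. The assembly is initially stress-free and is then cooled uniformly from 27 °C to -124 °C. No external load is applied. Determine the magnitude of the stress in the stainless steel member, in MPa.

Equilibrium of a rigid end plate with no external load gives equal and opposite internal forces ±P in the two members. Since α_{stainless steel} > α_{steel}, cooling drives the stainless steel into tension and the steel into compression.
Setting the final lengths equal and cancelling L: (α₁ − α₂)ΔT = P/(A₁E₁) + P/(A₂E₂).
|α₁ − α₂|·ΔT = 4.3×10⁻⁶ × 151 = 0.0006493.
1/(A₁E₁) + 1/(A₂E₂) = 1/(425×193×10³) + 1/(1575×207×10³) = 1.526×10⁻⁸ N⁻¹.
P = 0.0006493 / 1.526×10⁻⁸ = 42550 N = 42.55 kN.
σ_{stainless steel} = P/A₁ = 42550/425 = 100.1 MPa, tensile.

σ ≈ 100 MPa (tensile)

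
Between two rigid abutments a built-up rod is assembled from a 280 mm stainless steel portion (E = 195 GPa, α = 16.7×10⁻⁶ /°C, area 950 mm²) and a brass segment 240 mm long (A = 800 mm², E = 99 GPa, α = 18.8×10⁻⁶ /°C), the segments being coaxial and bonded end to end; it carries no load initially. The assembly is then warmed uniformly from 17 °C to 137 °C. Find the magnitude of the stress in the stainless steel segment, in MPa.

With the walls removed the bar would change length by δ_free = Σ αᵢΔT Lᵢ = 16.7×10⁻⁶×120×280 + 18.8×10⁻⁶×120×240 = 1.103 mm.
The walls prevent any net length change, so an axial force P (same in every segment) develops. Compatibility: P · Σ Lᵢ/(AᵢEᵢ) = δ_free.
Σ Lᵢ/(AᵢEᵢ) = 280/(950×195×10³) + 240/(800×99×10³) = 4.542×10⁻⁶ mm/N.
So P = 1.103 / 4.542×10⁻⁶ = 242.8 kN, compressive.
σ_{stainless steel} = P / A = 242800 / 950 = 255.5 MPa.

σ ≈ 256 MPa (compressive)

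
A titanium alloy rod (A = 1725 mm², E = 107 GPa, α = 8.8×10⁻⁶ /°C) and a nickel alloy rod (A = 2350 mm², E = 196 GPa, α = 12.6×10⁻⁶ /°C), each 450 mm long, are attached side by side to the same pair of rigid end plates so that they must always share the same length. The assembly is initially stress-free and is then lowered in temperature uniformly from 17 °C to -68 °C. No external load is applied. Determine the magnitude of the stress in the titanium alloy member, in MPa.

σ ≈ 24.7 MPa (compressive)

The nickel alloy has the larger α, so on cooling it would change length more than the titanium alloy if both were free. The rigid plates force a common final length, so the nickel alloy is put into tension and the titanium alloy into compression, with equal and opposite forces P (no external load).
Setting the final lengths equal and cancelling L: (α₁ − α₂)ΔT = P/(A₁E₁) + P/(A₂E₂).
|α₁ − α₂|·ΔT = 3.8×10⁻⁶ × 85 = 0.000323.
1/(A₁E₁) + 1/(A₂E₂) = 1/(1725×107×10³) + 1/(2350×196×10³) = 7.589×10⁻⁹ N⁻¹.
So P = 0.000323 / 7.589×10⁻⁹ = 42.56 kN.
σ_{titanium alloy} = P/A₁ = 42560/1725 = 24.67 MPa, compressive.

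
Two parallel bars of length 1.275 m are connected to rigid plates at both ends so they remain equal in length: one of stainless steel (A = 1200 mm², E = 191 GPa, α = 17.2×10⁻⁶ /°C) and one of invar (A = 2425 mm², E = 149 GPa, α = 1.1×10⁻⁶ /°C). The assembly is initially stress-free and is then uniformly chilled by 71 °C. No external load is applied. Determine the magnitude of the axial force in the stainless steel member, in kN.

P ≈ 160 kN (tensile in the stainless steel)

Equilibrium of a rigid end plate with no external load gives equal and opposite internal forces ±P in the two members. Since α_{stainless steel} > α_{invar}, cooling drives the stainless steel into tension and the invar into compression.
Equating the net (thermal + elastic) strains gives |α₁ − α₂|·ΔT = P·[1/(A₁E₁) + 1/(A₂E₂)].
|α₁ − α₂|·ΔT = 16.1×10⁻⁶ × 71 = 0.001143.
1/(A₁E₁) + 1/(A₂E₂) = 1/(1200×191×10³) + 1/(2425×149×10³) = 7.131×10⁻⁹ N⁻¹.
P = 0.001143 / 7.131×10⁻⁹ = 160300 N = 160.3 kN.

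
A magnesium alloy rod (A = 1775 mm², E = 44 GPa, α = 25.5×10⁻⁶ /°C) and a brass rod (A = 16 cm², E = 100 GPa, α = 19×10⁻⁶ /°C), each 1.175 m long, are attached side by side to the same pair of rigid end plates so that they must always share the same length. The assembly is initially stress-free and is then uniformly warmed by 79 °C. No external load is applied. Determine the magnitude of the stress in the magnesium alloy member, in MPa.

Both members must finish at the same length. With the larger α, the magnesium alloy tends to over-expand; the plates restrain it, putting the magnesium alloy in compression and the brass in tension. With no external load the two internal forces are equal and opposite, magnitude P.
Compatibility of the two members (thermal + elastic change equal): (α₁ − α₂)ΔT = P·[1/(A₁E₁) + 1/(A₂E₂)].
|α₁ − α₂|·ΔT = 6.5×10⁻⁶ × 79 = 0.0005135.
1/(A₁E₁) + 1/(A₂E₂) = 1/(1775×44×10³) + 1/(1600×100×10³) = 1.905×10⁻⁸ N⁻¹.
So P = 0.0005135 / 1.905×10⁻⁸ = 26.95 kN.
σ_{magnesium alloy} = P/A₁ = 26950/1775 = 15.18 MPa, compressive.

σ ≈ 15.2 MPa (compressive)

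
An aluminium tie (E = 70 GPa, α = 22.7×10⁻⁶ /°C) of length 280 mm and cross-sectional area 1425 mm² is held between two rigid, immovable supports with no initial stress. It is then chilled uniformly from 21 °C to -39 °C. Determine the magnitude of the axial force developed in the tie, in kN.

The ends cannot move, so σ = EαΔT = 70×10³ × 22.7×10⁻⁶ × 60 = 95.34 MPa.
P = AEαΔT = 1425 × 70×10³ × 22.7×10⁻⁶ × 60 = 135.9 kN (tensile).

P ≈ 136 kN (tensile)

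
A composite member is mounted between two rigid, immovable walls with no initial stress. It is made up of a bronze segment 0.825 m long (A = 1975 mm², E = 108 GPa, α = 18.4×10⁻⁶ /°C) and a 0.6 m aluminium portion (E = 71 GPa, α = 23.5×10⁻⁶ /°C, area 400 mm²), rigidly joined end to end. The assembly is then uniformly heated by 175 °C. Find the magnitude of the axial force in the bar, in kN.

With the walls removed the bar would change length by δ_free = Σ αᵢΔT Lᵢ = 18.4×10⁻⁶×175×825 + 23.5×10⁻⁶×175×600 = 5.124 mm.
Since the ends are fixed, an axial force P builds up, equal in every segment, with P · Σ Lᵢ/(AᵢEᵢ) = δ_free.
The series flexibility is Σ Lᵢ/(AᵢEᵢ) = 825/(1975×108×10³) + 600/(400×71×10³) = 2.499×10⁻⁵ mm/N.
Hence P = δ_free / Σ(L/AE) = 5.124/2.499×10⁻⁵ = 205 kN (compressive).

P ≈ 205 kN (compressive)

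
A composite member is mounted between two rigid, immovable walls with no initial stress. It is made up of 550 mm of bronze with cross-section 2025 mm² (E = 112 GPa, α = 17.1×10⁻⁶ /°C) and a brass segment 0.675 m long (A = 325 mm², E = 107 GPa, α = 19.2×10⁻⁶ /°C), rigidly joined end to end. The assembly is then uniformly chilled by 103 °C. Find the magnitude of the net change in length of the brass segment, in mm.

Free thermal contraction of the whole bar: Σ αᵢΔT Lᵢ = 17.1×10⁻⁶×103×550 + 19.2×10⁻⁶×103×675 = 2.304 mm.
Since the ends are fixed, an axial force P builds up, equal in every segment, with P · Σ Lᵢ/(AᵢEᵢ) = δ_free.
The series flexibility is Σ Lᵢ/(AᵢEᵢ) = 550/(2025×112×10³) + 675/(325×107×10³) = 2.184×10⁻⁵ mm/N.
So P = 2.304 / 2.184×10⁻⁵ = 105.5 kN, tensile.
For the brass segment, free thermal change = 19.2×10⁻⁶×103×675 = 1.335 mm and elastic change from P = 105500×675/(325×107×10³) = 2.048 mm; these oppose, so the net change is 0.713 mm (segment lengthens).

|ΔL| ≈ 0.713 mm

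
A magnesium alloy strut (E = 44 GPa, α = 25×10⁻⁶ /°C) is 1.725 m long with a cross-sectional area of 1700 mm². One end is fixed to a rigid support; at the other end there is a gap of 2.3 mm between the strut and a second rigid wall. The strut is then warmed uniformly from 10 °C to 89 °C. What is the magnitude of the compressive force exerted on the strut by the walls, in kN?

Free thermal elongation = αΔT L = 25×10⁻⁶ × 79 × 1725 = 3.407 mm.
This exceeds the 2.3 mm gap, so the wall pushes back. The portion of expansion that must be recovered elastically is δ_free − gap = 3.407 − 2.3 = 1.107 mm.
Compatibility: PL/(AE) = 1.107 mm, so σ = P/A = E × (1.107/1725) = 28.23 MPa.
P = σA = 28.23 × 1700 = 48 kN.

P ≈ 48 kN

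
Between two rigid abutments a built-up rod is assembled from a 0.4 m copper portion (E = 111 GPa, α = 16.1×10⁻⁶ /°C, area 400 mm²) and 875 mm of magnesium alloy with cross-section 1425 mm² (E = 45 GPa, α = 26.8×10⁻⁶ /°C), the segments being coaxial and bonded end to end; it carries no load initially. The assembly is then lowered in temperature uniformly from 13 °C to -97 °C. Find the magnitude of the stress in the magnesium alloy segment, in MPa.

σ ≈ 102 MPa (tensile)

Free thermal contraction of the whole bar: Σ αᵢΔT Lᵢ = 16.1×10⁻⁶×110×400 + 26.8×10⁻⁶×110×875 = 3.288 mm.
The walls prevent any net length change, so an axial force P (same in every segment) develops. Compatibility: P · Σ Lᵢ/(AᵢEᵢ) = δ_free.
The series flexibility is Σ Lᵢ/(AᵢEᵢ) = 400/(400×111×10³) + 875/(1425×45×10³) = 2.265×10⁻⁵ mm/N.
Hence P = δ_free / Σ(L/AE) = 3.288/2.265×10⁻⁵ = 145.1 kN (tensile).
σ_{magnesium alloy} = P / A = 145100 / 1425 = 101.8 MPa.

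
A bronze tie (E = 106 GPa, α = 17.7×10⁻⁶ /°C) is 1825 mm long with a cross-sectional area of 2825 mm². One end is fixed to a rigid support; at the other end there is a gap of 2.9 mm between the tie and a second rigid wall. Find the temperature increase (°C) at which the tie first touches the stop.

Contact occurs when the free expansion equals the gap: αΔT L = 2.9 mm.
So ΔT = g/(αL) = 2.9/(17.7×10⁻⁶ × 1825) = 89.78 °C.

ΔT ≈ 89.8 °C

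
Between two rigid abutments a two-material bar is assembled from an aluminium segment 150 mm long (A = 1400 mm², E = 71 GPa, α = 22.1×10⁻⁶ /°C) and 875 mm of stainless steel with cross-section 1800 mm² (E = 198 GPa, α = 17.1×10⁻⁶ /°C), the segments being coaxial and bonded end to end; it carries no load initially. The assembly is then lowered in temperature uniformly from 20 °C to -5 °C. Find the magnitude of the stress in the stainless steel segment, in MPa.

σ ≈ 64 MPa (tensile)

Free thermal contraction of the whole bar: Σ αᵢΔT Lᵢ = 22.1×10⁻⁶×25×150 + 17.1×10⁻⁶×25×875 = 0.4569 mm.
Since the ends are fixed, an axial force P builds up, equal in every segment, with P · Σ Lᵢ/(AᵢEᵢ) = δ_free.
The series flexibility is Σ Lᵢ/(AᵢEᵢ) = 150/(1400×71×10³) + 875/(1800×198×10³) = 3.964×10⁻⁶ mm/N.
So P = 0.4569 / 3.964×10⁻⁶ = 115.3 kN, tensile.
σ_{stainless steel} = P / A = 115300 / 1800 = 64.04 MPa.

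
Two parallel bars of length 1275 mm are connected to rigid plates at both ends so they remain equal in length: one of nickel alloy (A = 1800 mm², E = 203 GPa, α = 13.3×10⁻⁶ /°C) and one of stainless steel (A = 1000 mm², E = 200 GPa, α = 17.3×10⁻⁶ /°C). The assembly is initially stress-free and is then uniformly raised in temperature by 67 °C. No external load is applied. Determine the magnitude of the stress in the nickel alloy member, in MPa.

Equilibrium of a rigid end plate with no external load gives equal and opposite internal forces ±P in the two members. Since α_{stainless steel} > α_{nickel alloy}, heating drives the stainless steel into compression and the nickel alloy into tension.
Equating the net (thermal + elastic) strains gives |α₁ − α₂|·ΔT = P·[1/(A₁E₁) + 1/(A₂E₂)].
|α₁ − α₂|·ΔT = 4×10⁻⁶ × 67 = 0.000268.
1/(A₁E₁) + 1/(A₂E₂) = 1/(1800×203×10³) + 1/(1000×200×10³) = 7.737×10⁻⁹ N⁻¹.
P = 0.000268 / 7.737×10⁻⁹ = 34640 N = 34.64 kN.
σ_{nickel alloy} = P/A₁ = 34640/1800 = 19.24 MPa, tensile.

σ ≈ 19.2 MPa (tensile)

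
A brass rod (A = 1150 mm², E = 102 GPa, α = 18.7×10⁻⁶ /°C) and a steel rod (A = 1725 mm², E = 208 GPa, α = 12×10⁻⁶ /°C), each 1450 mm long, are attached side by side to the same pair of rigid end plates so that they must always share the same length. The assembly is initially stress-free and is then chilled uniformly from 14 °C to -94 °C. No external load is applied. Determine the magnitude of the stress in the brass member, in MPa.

σ ≈ 55.6 MPa (tensile)

Both members must finish at the same length. With the larger α, the brass tends to over-contract; the plates restrain it, putting the brass in tension and the steel in compression. With no external load the two internal forces are equal and opposite, magnitude P.
Equating the net (thermal + elastic) strains gives |α₁ − α₂|·ΔT = P·[1/(A₁E₁) + 1/(A₂E₂)].
|α₁ − α₂|·ΔT = 6.7×10⁻⁶ × 108 = 0.0007236.
1/(A₁E₁) + 1/(A₂E₂) = 1/(1150×102×10³) + 1/(1725×208×10³) = 1.131×10⁻⁸ N⁻¹.
P = 0.0007236 / 1.131×10⁻⁸ = 63970 N = 63.97 kN.
σ_{brass} = P/A₁ = 63970/1150 = 55.62 MPa, tensile.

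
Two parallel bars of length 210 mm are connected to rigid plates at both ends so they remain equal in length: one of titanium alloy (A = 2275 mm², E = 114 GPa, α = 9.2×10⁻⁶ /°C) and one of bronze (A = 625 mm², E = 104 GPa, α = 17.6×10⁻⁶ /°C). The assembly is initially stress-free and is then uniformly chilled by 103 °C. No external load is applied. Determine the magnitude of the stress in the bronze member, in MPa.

The bronze has the larger α, so on cooling it would change length more than the titanium alloy if both were free. The rigid plates force a common final length, so the bronze is put into tension and the titanium alloy into compression, with equal and opposite forces P (no external load).
Compatibility of the two members (thermal + elastic change equal): (α₁ − α₂)ΔT = P·[1/(A₁E₁) + 1/(A₂E₂)].
|α₁ − α₂|·ΔT = 8.4×10⁻⁶ × 103 = 0.0008652.
1/(A₁E₁) + 1/(A₂E₂) = 1/(2275×114×10³) + 1/(625×104×10³) = 1.924×10⁻⁸ N⁻¹.
So P = 0.0008652 / 1.924×10⁻⁸ = 44.97 kN.
σ_{bronze} = P/A₂ = 44970/625 = 71.95 MPa, tensile.

σ ≈ 71.9 MPa (tensile)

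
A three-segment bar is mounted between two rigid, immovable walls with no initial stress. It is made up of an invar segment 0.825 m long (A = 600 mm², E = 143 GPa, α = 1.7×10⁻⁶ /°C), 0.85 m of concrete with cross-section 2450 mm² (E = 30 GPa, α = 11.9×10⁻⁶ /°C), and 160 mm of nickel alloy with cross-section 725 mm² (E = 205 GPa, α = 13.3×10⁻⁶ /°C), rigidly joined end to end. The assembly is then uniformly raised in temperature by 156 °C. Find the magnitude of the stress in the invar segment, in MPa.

σ ≈ 159 MPa (compressive)

With the walls removed the bar would change length by δ_free = Σ αᵢΔT Lᵢ = 1.7×10⁻⁶×156×825 + 11.9×10⁻⁶×156×850 + 13.3×10⁻⁶×156×160 = 2.129 mm.
The walls prevent any net length change, so an axial force P (same in every segment) develops. Compatibility: P · Σ Lᵢ/(AᵢEᵢ) = δ_free.
Σ Lᵢ/(AᵢEᵢ) = 825/(600×143×10³) + 850/(2450×30×10³) + 160/(725×205×10³) = 2.226×10⁻⁵ mm/N.
Hence P = δ_free / Σ(L/AE) = 2.129/2.226×10⁻⁵ = 95.64 kN (compressive).
σ_{invar} = P / A = 95640 / 600 = 159.4 MPa.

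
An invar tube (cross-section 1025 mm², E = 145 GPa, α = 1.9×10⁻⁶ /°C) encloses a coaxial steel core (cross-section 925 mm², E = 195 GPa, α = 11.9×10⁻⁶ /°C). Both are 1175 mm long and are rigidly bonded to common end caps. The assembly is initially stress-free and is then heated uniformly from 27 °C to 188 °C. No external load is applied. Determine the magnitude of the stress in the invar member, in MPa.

σ ≈ 128 MPa (tensile)

Equilibrium of a rigid end plate with no external load gives equal and opposite internal forces ±P in the two members. Since α_{steel} > α_{invar}, heating drives the steel into compression and the invar into tension.
Compatibility of the two members (thermal + elastic change equal): (α₁ − α₂)ΔT = P·[1/(A₁E₁) + 1/(A₂E₂)].
|α₁ − α₂|·ΔT = 10×10⁻⁶ × 161 = 0.00161.
1/(A₁E₁) + 1/(A₂E₂) = 1/(1025×145×10³) + 1/(925×195×10³) = 1.227×10⁻⁸ N⁻¹.
So P = 0.00161 / 1.227×10⁻⁸ = 131.2 kN.
σ_{invar} = P/A₁ = 131200/1025 = 128 MPa, tensile.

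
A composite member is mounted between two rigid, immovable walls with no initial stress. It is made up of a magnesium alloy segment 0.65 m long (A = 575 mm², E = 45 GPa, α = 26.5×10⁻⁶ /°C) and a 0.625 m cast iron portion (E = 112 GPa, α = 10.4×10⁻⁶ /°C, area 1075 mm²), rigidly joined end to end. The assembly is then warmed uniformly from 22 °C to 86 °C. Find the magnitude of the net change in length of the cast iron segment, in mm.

|ΔL| ≈ 0.156 mm

If the supports were absent, the total length change would be Σ αᵢΔT Lᵢ = 26.5×10⁻⁶×64×650 + 10.4×10⁻⁶×64×625 = 1.518 mm.
The rigid supports impose zero overall length change; the single axial force P common to all segments must satisfy P Σ Lᵢ/(AᵢEᵢ) = δ_free.
Σ Lᵢ/(AᵢEᵢ) = 650/(575×45×10³) + 625/(1075×112×10³) = 3.031×10⁻⁵ mm/N.
P = 1.518 / 3.031×10⁻⁵ = 50090 N = 50.09 kN, compressive.
For the cast iron segment, free thermal change = 10.4×10⁻⁶×64×625 = 0.416 mm and elastic change from P = 50090×625/(1075×112×10³) = 0.26 mm; these oppose, so the net change is 0.156 mm (segment lengthens).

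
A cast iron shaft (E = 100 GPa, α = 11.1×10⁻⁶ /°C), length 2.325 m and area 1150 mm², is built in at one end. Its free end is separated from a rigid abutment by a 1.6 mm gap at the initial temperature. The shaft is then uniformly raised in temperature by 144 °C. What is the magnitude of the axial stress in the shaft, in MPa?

σ ≈ 91 MPa (compressive)

Unrestrained expansion: δ_free = αΔT L = 11.1×10⁻⁶ × 144 × 2325 = 3.716 mm.
The gap closes (δ_free > 1.6 mm) and the wall then resists a further 3.716 − 1.6 = 2.116 mm of expansion.
So σ = E(δ_free − g)/L = 100×10³ × 2.116/2325 = 91.02 MPa.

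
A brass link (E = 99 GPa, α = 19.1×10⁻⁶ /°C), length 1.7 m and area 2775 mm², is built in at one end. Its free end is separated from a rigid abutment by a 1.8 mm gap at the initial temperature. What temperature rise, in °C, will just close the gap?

Contact occurs when the free expansion equals the gap: αΔT L = 1.8 mm.
ΔT = 1.8 / (19.1×10⁻⁶ × 1700) = 55.44 °C.

ΔT ≈ 55.4 °C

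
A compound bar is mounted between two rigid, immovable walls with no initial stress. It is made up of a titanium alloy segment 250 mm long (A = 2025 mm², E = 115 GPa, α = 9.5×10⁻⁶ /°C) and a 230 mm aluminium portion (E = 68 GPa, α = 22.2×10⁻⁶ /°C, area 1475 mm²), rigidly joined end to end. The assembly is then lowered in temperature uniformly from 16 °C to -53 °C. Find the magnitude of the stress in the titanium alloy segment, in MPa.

σ ≈ 75.7 MPa (tensile)

Free thermal contraction of the whole bar: Σ αᵢΔT Lᵢ = 9.5×10⁻⁶×69×250 + 22.2×10⁻⁶×69×230 = 0.5162 mm.
Since the ends are fixed, an axial force P builds up, equal in every segment, with P · Σ Lᵢ/(AᵢEᵢ) = δ_free.
The series flexibility is Σ Lᵢ/(AᵢEᵢ) = 250/(2025×115×10³) + 230/(1475×68×10³) = 3.367×10⁻⁶ mm/N.
P = 0.5162 / 3.367×10⁻⁶ = 153300 N = 153.3 kN, tensile.
σ_{titanium alloy} = P / A = 153300 / 2025 = 75.72 MPa.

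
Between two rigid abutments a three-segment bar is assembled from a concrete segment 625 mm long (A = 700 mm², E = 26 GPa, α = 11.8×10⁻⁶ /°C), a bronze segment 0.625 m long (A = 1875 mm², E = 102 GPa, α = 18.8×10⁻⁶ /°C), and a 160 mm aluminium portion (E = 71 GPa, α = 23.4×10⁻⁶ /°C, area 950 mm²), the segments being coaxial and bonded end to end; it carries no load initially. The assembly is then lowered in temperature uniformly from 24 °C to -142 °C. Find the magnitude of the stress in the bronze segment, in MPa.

σ ≈ 50.6 MPa (tensile)

Free thermal contraction of the whole bar: Σ αᵢΔT Lᵢ = 11.8×10⁻⁶×166×625 + 18.8×10⁻⁶×166×625 + 23.4×10⁻⁶×166×160 = 3.796 mm.
Since the ends are fixed, an axial force P builds up, equal in every segment, with P · Σ Lᵢ/(AᵢEᵢ) = δ_free.
The series flexibility is Σ Lᵢ/(AᵢEᵢ) = 625/(700×26×10³) + 625/(1875×102×10³) + 160/(950×71×10³) = 3.998×10⁻⁵ mm/N.
So P = 3.796 / 3.998×10⁻⁵ = 94.95 kN, tensile.
σ_{bronze} = P / A = 94950 / 1875 = 50.64 MPa.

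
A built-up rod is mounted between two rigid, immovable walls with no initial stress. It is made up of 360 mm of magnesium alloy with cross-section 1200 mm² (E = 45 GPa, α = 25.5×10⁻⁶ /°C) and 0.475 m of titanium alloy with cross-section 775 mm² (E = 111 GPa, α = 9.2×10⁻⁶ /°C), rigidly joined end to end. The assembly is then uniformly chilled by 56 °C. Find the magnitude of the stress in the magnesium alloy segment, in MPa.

With the walls removed the bar would change length by δ_free = Σ αᵢΔT Lᵢ = 25.5×10⁻⁶×56×360 + 9.2×10⁻⁶×56×475 = 0.7588 mm.
Since the ends are fixed, an axial force P builds up, equal in every segment, with P · Σ Lᵢ/(AᵢEᵢ) = δ_free.
The series flexibility is Σ Lᵢ/(AᵢEᵢ) = 360/(1200×45×10³) + 475/(775×111×10³) = 1.219×10⁻⁵ mm/N.
Hence P = δ_free / Σ(L/AE) = 0.7588/1.219×10⁻⁵ = 62.26 kN (tensile).
σ_{magnesium alloy} = P / A = 62260 / 1200 = 51.88 MPa.

σ ≈ 51.9 MPa (tensile)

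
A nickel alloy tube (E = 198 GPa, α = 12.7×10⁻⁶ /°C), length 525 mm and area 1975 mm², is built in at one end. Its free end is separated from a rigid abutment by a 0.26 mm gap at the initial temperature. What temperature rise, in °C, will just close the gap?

ΔT ≈ 39 °C

Contact occurs when the free expansion equals the gap: αΔT L = 0.26 mm.
So ΔT = g/(αL) = 0.26/(12.7×10⁻⁶ × 525) = 39 °C.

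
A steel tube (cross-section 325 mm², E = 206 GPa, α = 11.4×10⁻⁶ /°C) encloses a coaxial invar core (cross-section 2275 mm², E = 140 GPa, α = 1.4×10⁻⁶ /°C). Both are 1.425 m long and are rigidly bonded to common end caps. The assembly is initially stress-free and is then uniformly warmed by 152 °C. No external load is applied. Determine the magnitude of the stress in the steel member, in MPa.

Both members must finish at the same length. With the larger α, the steel tends to over-expand; the plates restrain it, putting the steel in compression and the invar in tension. With no external load the two internal forces are equal and opposite, magnitude P.
Compatibility of the two members (thermal + elastic change equal): (α₁ − α₂)ΔT = P·[1/(A₁E₁) + 1/(A₂E₂)].
|α₁ − α₂|·ΔT = 10×10⁻⁶ × 152 = 0.00152.
1/(A₁E₁) + 1/(A₂E₂) = 1/(325×206×10³) + 1/(2275×140×10³) = 1.808×10⁻⁸ N⁻¹.
So P = 0.00152 / 1.808×10⁻⁸ = 84.09 kN.
σ_{steel} = P/A₁ = 84090/325 = 258.7 MPa, compressive.

σ ≈ 259 MPa (compressive)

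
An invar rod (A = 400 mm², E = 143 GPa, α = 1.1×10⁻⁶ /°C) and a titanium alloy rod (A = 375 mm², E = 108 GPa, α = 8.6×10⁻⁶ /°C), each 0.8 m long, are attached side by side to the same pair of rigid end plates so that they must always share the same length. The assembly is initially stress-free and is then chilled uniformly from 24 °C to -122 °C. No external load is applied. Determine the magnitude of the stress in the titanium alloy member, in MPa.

σ ≈ 69.2 MPa (tensile)

Equilibrium of a rigid end plate with no external load gives equal and opposite internal forces ±P in the two members. Since α_{titanium alloy} > α_{invar}, cooling drives the titanium alloy into tension and the invar into compression.
Compatibility of the two members (thermal + elastic change equal): (α₁ − α₂)ΔT = P·[1/(A₁E₁) + 1/(A₂E₂)].
|α₁ − α₂|·ΔT = 7.5×10⁻⁶ × 146 = 0.001095.
1/(A₁E₁) + 1/(A₂E₂) = 1/(400×143×10³) + 1/(375×108×10³) = 4.217×10⁻⁸ N⁻¹.
P = 0.001095 / 4.217×10⁻⁸ = 25960 N = 25.96 kN.
σ_{titanium alloy} = P/A₂ = 25960/375 = 69.24 MPa, tensile.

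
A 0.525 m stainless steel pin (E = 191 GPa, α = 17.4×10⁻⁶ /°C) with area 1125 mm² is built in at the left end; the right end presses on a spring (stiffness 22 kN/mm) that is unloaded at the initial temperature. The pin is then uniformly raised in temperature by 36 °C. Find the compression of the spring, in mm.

δ ≈ 0.312 mm

The unrestrained thermal change is αΔT L = 17.4×10⁻⁶ × 36 × 525 = 0.3289 mm.
Let P be the compressive force at the spring. The pin shortens elastically by PL/(AE) and the spring compresses by P/k; together these equal δ_free.
So P = δ_free / [L/(AE) + 1/k] = 0.3289 / [ 525/(1125×191×10³) + 1/(22×10³) ].
P = 0.3289 / 4.79×10⁻⁵ = 6866 N.
Spring compression = P/k = 6866/(22×10³) = 0.3121 mm.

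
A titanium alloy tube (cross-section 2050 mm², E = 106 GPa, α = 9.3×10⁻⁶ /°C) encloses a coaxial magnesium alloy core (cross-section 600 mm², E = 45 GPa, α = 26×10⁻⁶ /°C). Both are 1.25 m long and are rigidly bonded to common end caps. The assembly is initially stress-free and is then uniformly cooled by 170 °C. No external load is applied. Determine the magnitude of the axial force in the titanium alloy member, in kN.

Both members must finish at the same length. With the larger α, the magnesium alloy tends to over-contract; the plates restrain it, putting the magnesium alloy in tension and the titanium alloy in compression. With no external load the two internal forces are equal and opposite, magnitude P.
Setting the final lengths equal and cancelling L: (α₁ − α₂)ΔT = P/(A₁E₁) + P/(A₂E₂).
|α₁ − α₂|·ΔT = 16.7×10⁻⁶ × 170 = 0.002839.
1/(A₁E₁) + 1/(A₂E₂) = 1/(2050×106×10³) + 1/(600×45×10³) = 4.164×10⁻⁸ N⁻¹.
P = 0.002839 / 4.164×10⁻⁸ = 68180 N = 68.18 kN.

P ≈ 68.2 kN (compressive in the titanium alloy)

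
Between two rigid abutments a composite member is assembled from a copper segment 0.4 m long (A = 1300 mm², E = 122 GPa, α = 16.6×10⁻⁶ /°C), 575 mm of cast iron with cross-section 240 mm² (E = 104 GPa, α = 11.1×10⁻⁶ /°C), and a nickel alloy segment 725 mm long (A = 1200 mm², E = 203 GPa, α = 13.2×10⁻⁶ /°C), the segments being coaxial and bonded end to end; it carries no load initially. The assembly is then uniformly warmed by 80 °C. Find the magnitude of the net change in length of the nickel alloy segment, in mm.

|ΔL| ≈ 0.577 mm

With the walls removed the bar would change length by δ_free = Σ αᵢΔT Lᵢ = 16.6×10⁻⁶×80×400 + 11.1×10⁻⁶×80×575 + 13.2×10⁻⁶×80×725 = 1.807 mm.
Since the ends are fixed, an axial force P builds up, equal in every segment, with P · Σ Lᵢ/(AᵢEᵢ) = δ_free.
Σ Lᵢ/(AᵢEᵢ) = 400/(1300×122×10³) + 575/(240×104×10³) + 725/(1200×203×10³) = 2.854×10⁻⁵ mm/N.
P = 1.807 / 2.854×10⁻⁵ = 63340 N = 63.34 kN, compressive.
For the nickel alloy segment, free thermal change = 13.2×10⁻⁶×80×725 = 0.7656 mm and elastic change from P = 63340×725/(1200×203×10³) = 0.1885 mm; these oppose, so the net change is 0.577 mm (segment lengthens).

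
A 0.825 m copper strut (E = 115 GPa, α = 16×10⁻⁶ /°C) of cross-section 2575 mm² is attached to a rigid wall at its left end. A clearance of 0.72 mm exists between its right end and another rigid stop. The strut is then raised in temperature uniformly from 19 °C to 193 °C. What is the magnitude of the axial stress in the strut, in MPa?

σ ≈ 220 MPa (compressive)

Free thermal elongation = αΔT L = 16×10⁻⁶ × 174 × 825 = 2.297 mm.
This exceeds the 0.72 mm gap, so the wall pushes back. The portion of expansion that must be recovered elastically is δ_free − gap = 2.297 − 0.72 = 1.577 mm.
So σ = E(δ_free − g)/L = 115×10³ × 1.577/825 = 219.8 MPa.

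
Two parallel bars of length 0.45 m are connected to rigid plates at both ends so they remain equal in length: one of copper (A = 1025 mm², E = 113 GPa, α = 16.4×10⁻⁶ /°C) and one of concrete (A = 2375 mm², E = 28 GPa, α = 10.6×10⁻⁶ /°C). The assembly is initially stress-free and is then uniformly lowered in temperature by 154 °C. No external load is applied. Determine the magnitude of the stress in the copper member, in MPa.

Both members must finish at the same length. With the larger α, the copper tends to over-contract; the plates restrain it, putting the copper in tension and the concrete in compression. With no external load the two internal forces are equal and opposite, magnitude P.
Equating the net (thermal + elastic) strains gives |α₁ − α₂|·ΔT = P·[1/(A₁E₁) + 1/(A₂E₂)].
|α₁ − α₂|·ΔT = 5.8×10⁻⁶ × 154 = 0.0008932.
1/(A₁E₁) + 1/(A₂E₂) = 1/(1025×113×10³) + 1/(2375×28×10³) = 2.367×10⁻⁸ N⁻¹.
So P = 0.0008932 / 2.367×10⁻⁸ = 37.73 kN.
σ_{copper} = P/A₁ = 37730/1025 = 36.81 MPa, tensile.

σ ≈ 36.8 MPa (tensile)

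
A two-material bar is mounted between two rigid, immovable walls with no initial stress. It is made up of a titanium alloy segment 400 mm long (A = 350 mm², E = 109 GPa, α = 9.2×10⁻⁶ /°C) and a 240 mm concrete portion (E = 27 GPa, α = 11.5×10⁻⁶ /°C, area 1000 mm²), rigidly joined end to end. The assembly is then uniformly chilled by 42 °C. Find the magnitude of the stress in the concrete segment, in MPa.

σ ≈ 14 MPa (tensile)

If the supports were absent, the total length change would be Σ αᵢΔT Lᵢ = 9.2×10⁻⁶×42×400 + 11.5×10⁻⁶×42×240 = 0.2705 mm.
The rigid supports impose zero overall length change; the single axial force P common to all segments must satisfy P Σ Lᵢ/(AᵢEᵢ) = δ_free.
The series flexibility is Σ Lᵢ/(AᵢEᵢ) = 400/(350×109×10³) + 240/(1000×27×10³) = 1.937×10⁻⁵ mm/N.
P = 0.2705 / 1.937×10⁻⁵ = 13960 N = 13.96 kN, tensile.
σ_{concrete} = P / A = 13960 / 1000 = 13.96 MPa.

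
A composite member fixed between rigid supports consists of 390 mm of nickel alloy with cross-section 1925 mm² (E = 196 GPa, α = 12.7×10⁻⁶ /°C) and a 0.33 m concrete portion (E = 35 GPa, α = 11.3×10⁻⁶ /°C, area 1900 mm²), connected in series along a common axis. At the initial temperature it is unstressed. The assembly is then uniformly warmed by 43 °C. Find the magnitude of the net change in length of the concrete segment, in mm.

|ΔL| ≈ 0.149 mm

Free thermal expansion of the whole bar: Σ αᵢΔT Lᵢ = 12.7×10⁻⁶×43×390 + 11.3×10⁻⁶×43×330 = 0.3733 mm.
Since the ends are fixed, an axial force P builds up, equal in every segment, with P · Σ Lᵢ/(AᵢEᵢ) = δ_free.
Σ Lᵢ/(AᵢEᵢ) = 390/(1925×196×10³) + 330/(1900×35×10³) = 5.996×10⁻⁶ mm/N.
Hence P = δ_free / Σ(L/AE) = 0.3733/5.996×10⁻⁶ = 62.26 kN (compressive).
For the concrete segment, free thermal change = 11.3×10⁻⁶×43×330 = 0.1603 mm and elastic change from P = 62260×330/(1900×35×10³) = 0.309 mm; these oppose, so the net change is 0.149 mm (segment shortens).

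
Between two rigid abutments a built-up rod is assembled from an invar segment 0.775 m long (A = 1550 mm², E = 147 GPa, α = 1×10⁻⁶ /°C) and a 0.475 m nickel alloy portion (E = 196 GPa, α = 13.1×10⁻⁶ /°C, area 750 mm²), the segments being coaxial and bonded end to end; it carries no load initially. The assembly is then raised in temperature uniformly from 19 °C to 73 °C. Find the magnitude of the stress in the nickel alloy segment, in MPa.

σ ≈ 76 MPa (compressive)

Free thermal expansion of the whole bar: Σ αᵢΔT Lᵢ = 1×10⁻⁶×54×775 + 13.1×10⁻⁶×54×475 = 0.3779 mm.
Since the ends are fixed, an axial force P builds up, equal in every segment, with P · Σ Lᵢ/(AᵢEᵢ) = δ_free.
Σ Lᵢ/(AᵢEᵢ) = 775/(1550×147×10³) + 475/(750×196×10³) = 6.633×10⁻⁶ mm/N.
So P = 0.3779 / 6.633×10⁻⁶ = 56.97 kN, compressive.
σ_{nickel alloy} = P / A = 56970 / 750 = 75.96 MPa.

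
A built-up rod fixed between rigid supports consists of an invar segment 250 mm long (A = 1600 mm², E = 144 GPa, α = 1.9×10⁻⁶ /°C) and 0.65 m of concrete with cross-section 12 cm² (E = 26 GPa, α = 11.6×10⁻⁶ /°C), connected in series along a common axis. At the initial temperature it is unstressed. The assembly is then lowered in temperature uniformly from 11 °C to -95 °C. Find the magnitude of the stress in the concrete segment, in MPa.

With the walls removed the bar would change length by δ_free = Σ αᵢΔT Lᵢ = 1.9×10⁻⁶×106×250 + 11.6×10⁻⁶×106×650 = 0.8496 mm.
The walls prevent any net length change, so an axial force P (same in every segment) develops. Compatibility: P · Σ Lᵢ/(AᵢEᵢ) = δ_free.
The series flexibility is Σ Lᵢ/(AᵢEᵢ) = 250/(1600×144×10³) + 650/(1200×26×10³) = 2.192×10⁻⁵ mm/N.
P = 0.8496 / 2.192×10⁻⁵ = 38760 N = 38.76 kN, tensile.
σ_{concrete} = P / A = 38760 / 1200 = 32.3 MPa.

σ ≈ 32.3 MPa (tensile)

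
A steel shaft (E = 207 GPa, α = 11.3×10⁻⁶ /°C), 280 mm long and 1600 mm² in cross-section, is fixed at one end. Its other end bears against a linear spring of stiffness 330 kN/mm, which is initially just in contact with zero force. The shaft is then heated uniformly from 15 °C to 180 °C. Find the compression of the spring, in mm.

δ ≈ 0.408 mm

The unrestrained thermal change is αΔT L = 11.3×10⁻⁶ × 165 × 280 = 0.5221 mm.
With a force P in the spring, the elastic change of the shaft is PL/(AE) and that of the spring is P/k; compatibility requires their sum to equal δ_free.
P [ L/(AE) + 1/k ] = δ_free → P [ 280/(1600×207×10³) + 1/(330×10³) ] = 0.5221.
P = 0.5221 / 3.876×10⁻⁶ = 134700 N.
Spring compression = P/k = 134700/(330×10³) = 0.4082 mm.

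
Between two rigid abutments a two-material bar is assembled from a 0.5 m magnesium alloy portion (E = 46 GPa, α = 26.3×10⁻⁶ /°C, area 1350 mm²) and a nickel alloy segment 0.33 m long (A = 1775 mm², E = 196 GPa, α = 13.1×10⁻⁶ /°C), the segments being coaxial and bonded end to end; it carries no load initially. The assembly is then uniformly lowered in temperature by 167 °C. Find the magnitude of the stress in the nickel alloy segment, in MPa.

σ ≈ 183 MPa (tensile)

With the walls removed the bar would change length by δ_free = Σ αᵢΔT Lᵢ = 26.3×10⁻⁶×167×500 + 13.1×10⁻⁶×167×330 = 2.918 mm.
The rigid supports impose zero overall length change; the single axial force P common to all segments must satisfy P Σ Lᵢ/(AᵢEᵢ) = δ_free.
Σ Lᵢ/(AᵢEᵢ) = 500/(1350×46×10³) + 330/(1775×196×10³) = 9×10⁻⁶ mm/N.
Hence P = δ_free / Σ(L/AE) = 2.918/9×10⁻⁶ = 324.2 kN (tensile).
σ_{nickel alloy} = P / A = 324200 / 1775 = 182.7 MPa.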